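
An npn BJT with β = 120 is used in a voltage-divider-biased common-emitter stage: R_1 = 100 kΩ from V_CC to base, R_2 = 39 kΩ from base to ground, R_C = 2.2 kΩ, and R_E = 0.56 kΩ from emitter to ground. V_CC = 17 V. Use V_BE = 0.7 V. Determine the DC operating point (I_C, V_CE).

Thevenize the base divider: V_Th = V_CC·R_2/(R_1+R_2) = 17×39/139 = 4.77 V, R_Th = R_1‖R_2 = 28.1 kΩ.
Base-emitter loop: V_Th = I_B·R_Th + V_BE + (β+1)I_B·R_E, so I_B = (4.77 − 0.7) / (28.1 + 121×0.56) = 0.0425 mA.
I_C = β·I_B = 120×0.0425 = 5.1 mA, and I_E = (β+1)I_B = 5.14 mA.
V_CE = V_CC − I_C·R_C − I_E·R_E = 17 − 5.1×2.2 − 5.14×0.56 = 2.91 V.
V_CE = 2.91 V > 0.2 V confirms active-region operation.

I_C ≈ 5.1 mA, V_CE ≈ 2.9 V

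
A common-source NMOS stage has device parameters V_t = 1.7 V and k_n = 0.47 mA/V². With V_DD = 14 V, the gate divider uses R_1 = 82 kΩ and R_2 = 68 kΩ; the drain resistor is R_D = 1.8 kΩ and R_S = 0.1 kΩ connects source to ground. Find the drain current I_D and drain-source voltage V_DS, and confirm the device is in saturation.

I_D ≈ 4.2 mA, V_DS ≈ 6 V

V_G = V_DD·R_2/(R_1+R_2) = 14×68/150 = 6.35 V.
Assume saturation: I_D = (k_n/2)(V_GS − V_t)² with V_GS = V_G − I_D·R_S = 6.35 − 0.1·I_D.
Substituting gives 0.00235·I_D² − 1.22·I_D + 5.07 = 0, with roots I_D = 4.2 or 514 mA.
The root I_D = 514 mA gives V_GS = -45.1 V ≤ V_t, so take I_D = 4.2 mA.
Then V_GS = 5.93 V and V_DS = V_DD − I_D(R_D+R_S) = 14 − 4.2×1.9 = 6.02 V.
Saturation requires V_DS ≥ V_GS − V_t = 4.23 V; 6.02 ≥ 4.23 ✓.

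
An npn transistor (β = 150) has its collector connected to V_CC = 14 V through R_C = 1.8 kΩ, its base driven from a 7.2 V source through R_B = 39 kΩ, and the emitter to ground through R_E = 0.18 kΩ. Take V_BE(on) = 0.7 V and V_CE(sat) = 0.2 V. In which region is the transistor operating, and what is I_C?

Assume active: I_B = (7.2 − 0.7)/(39 + 151×0.18) = 0.0982 mA, I_C = β·I_B = 14.7 mA.
Then V_CE = 14 − 14.7×1.8 − 14.8×0.18 = -15.2 V < 0.2 V — the active assumption fails.
Re-solve with V_CE = 0.2 V. KCL at the emitter: V_E/R_E = (V_BB−0.7−V_E)/R_B + (V_CC−0.2−V_E)/R_C, giving V_E = 1.28 V.
I_C = (V_CC − 0.2 − V_E)/R_C = (13.8 − 1.28)/1.8 = 6.96 mA.
Check: I_B = (6.5 − 1.28)/39 = 0.134 mA, and β·I_B = 20.1 mA > I_C, confirming saturation.

saturation; I_C ≈ 7 mA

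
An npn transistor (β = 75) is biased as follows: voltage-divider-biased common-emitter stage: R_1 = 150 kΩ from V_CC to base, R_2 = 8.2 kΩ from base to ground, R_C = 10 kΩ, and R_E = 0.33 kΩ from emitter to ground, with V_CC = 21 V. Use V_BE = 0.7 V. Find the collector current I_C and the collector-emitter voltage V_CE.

Thevenize the base divider: V_Th = V_CC·R_2/(R_1+R_2) = 21×8.2/158 = 1.09 V, R_Th = R_1‖R_2 = 7.77 kΩ.
Base-emitter loop: V_Th = I_B·R_Th + V_BE + (β+1)I_B·R_E, so I_B = (1.09 − 0.7) / (7.77 + 76×0.33) = 0.0118 mA.
I_C = β·I_B = 75×0.0118 = 0.887 mA, and I_E = (β+1)I_B = 0.899 mA.
V_CE = V_CC − I_C·R_C − I_E·R_E = 21 − 0.887×10 − 0.899×0.33 = 11.8 V.
V_CE = 11.8 V > 0.2 V confirms active-region operation.

I_C ≈ 0.89 mA, V_CE ≈ 12 V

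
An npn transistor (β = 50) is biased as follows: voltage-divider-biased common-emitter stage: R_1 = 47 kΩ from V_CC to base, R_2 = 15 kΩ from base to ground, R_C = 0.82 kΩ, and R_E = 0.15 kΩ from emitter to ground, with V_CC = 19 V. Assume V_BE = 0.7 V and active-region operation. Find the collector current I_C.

I_C ≈ 10 mA

Thevenize the base divider: V_Th = V_CC·R_2/(R_1+R_2) = 19×15/62 = 4.6 V, R_Th = R_1‖R_2 = 11.4 kΩ.
Base-emitter loop: V_Th = I_B·R_Th + V_BE + (β+1)I_B·R_E, so I_B = (4.6 − 0.7) / (11.4 + 51×0.15) = 0.205 mA.
I_C = β·I_B = 50×0.205 = 10.2 mA, and I_E = (β+1)I_B = 10.4 mA.
V_CE = V_CC − I_C·R_C − I_E·R_E = 19 − 10.2×0.82 − 10.4×0.15 = 9.03 V.
V_CE = 9.03 V > 0.2 V confirms active-region operation.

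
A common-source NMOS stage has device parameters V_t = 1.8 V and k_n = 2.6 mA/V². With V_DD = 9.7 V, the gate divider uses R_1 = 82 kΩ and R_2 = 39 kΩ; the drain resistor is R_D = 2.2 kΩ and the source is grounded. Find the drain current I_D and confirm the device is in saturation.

V_G = V_DD·R_2/(R_1+R_2) = 9.7×39/121 = 3.13 V. With the source grounded, V_GS = V_G = 3.13 V.
Assume saturation: I_D = (k_n/2)(V_GS − V_t)² = (2.6/2)×(3.13 − 1.8)² = 1.3×1.33² = 2.29 mA.
V_DS = V_DD − I_D·R_D = 9.7 − 2.29×2.2 = 4.67 V.
Saturation requires V_DS ≥ V_GS − V_t = 1.33 V; 4.67 ≥ 1.33 ✓.

I_D ≈ 2.3 mA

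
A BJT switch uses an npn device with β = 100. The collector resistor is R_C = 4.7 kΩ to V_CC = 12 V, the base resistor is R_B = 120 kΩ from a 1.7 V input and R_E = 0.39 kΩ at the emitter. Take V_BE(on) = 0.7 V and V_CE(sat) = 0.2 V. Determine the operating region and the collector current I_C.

Assume active. Base-emitter loop: I_B = (V_BB − V_BE)/(R_B + (β+1)R_E) = (1.7 − 0.7)/(120 + 101×0.39) = 0.00627 mA.
I_C = β·I_B = 100×0.00627 = 0.627 mA.
V_CE = V_CC − I_C·R_C − I_E·R_E = 12 − 0.627×4.7 − 0.634×0.39 = 8.8 V > V_CE(sat), so the active-region assumption holds.

active; I_C ≈ 0.63 mA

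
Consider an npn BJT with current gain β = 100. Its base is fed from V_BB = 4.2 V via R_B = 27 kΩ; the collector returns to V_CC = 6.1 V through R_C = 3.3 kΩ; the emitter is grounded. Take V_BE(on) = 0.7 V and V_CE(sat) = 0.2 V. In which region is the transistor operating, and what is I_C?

saturation; I_C ≈ 1.8 mA

Assume active: I_B = (4.2 − 0.7)/27 = 0.13 mA, giving I_C = β·I_B = 13 mA.
But then V_CE = 6.1 − 13×3.3 = -36.7 V < V_CE(sat) = 0.2 V — impossible in the active region.
So the transistor is saturated. With V_CE = 0.2 V, I_C = (V_CC − 0.2)/R_C = 5.9/3.3 = 1.79 mA.
Check: β·I_B = 13 mA > I_C = 1.79 mA, confirming saturation.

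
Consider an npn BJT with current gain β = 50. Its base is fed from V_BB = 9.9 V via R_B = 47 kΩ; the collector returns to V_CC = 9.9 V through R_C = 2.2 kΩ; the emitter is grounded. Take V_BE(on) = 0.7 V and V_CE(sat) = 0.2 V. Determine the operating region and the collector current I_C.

saturation; I_C ≈ 4.4 mA

Assume active: I_B = (9.9 − 0.7)/47 = 0.196 mA, giving I_C = β·I_B = 9.79 mA.
But then V_CE = 9.9 − 9.79×2.2 = -11.6 V < V_CE(sat) = 0.2 V — impossible in the active region.
So the transistor is saturated. With V_CE = 0.2 V, I_C = (V_CC − 0.2)/R_C = 9.7/2.2 = 4.41 mA.
Check: β·I_B = 9.79 mA > I_C = 4.41 mA, confirming saturation.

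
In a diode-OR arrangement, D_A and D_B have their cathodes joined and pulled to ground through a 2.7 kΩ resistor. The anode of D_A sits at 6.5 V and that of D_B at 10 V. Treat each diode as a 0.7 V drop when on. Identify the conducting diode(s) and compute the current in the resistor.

Assume both conduct. Then node N would need to be at both 6.5−0.7 = 5.8 V and 10−0.7 = 9.3 V, which is impossible.
Assume only D_B conducts: V_N = 10 − 0.7 = 9.3 V, so I_R = 9.3/2.7 = 3.44 mA.
Check D_A: its anode-to-cathode voltage is 6.5 − 9.3 = -2.8 V < 0.7 V, so it is off. The assumption is consistent.

Only D_B conducts; I_R ≈ 3.4 mA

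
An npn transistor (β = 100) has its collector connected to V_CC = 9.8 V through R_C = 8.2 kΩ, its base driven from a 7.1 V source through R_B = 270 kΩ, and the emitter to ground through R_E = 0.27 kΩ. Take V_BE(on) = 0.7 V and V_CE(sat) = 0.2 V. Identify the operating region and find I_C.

Assume active: I_B = (7.1 − 0.7)/(270 + 101×0.27) = 0.0215 mA, I_C = β·I_B = 2.15 mA.
Then V_CE = 9.8 − 2.15×8.2 − 2.17×0.27 = -8.44 V < 0.2 V — the active assumption fails.
Re-solve with V_CE = 0.2 V. KCL at the emitter: V_E/R_E = (V_BB−0.7−V_E)/R_B + (V_CC−0.2−V_E)/R_C, giving V_E = 0.312 V.
I_C = (V_CC − 0.2 − V_E)/R_C = (9.6 − 0.312)/8.2 = 1.13 mA.
Check: I_B = (6.4 − 0.312)/270 = 0.0225 mA, and β·I_B = 2.25 mA > I_C, confirming saturation.

saturation; I_C ≈ 1.1 mA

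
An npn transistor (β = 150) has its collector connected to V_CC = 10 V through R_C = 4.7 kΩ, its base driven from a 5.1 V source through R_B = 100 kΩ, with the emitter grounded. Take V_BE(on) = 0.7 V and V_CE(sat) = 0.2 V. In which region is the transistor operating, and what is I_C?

Assume active: I_B = (5.1 − 0.7)/100 = 0.044 mA, giving I_C = β·I_B = 6.6 mA.
But then V_CE = 10 − 6.6×4.7 = -21 V < V_CE(sat) = 0.2 V — impossible in the active region.
So the transistor is saturated. With V_CE = 0.2 V, I_C = (V_CC − 0.2)/R_C = 9.8/4.7 = 2.09 mA.
Check: β·I_B = 6.6 mA > I_C = 2.09 mA, confirming saturation.

saturation; I_C ≈ 2.1 mA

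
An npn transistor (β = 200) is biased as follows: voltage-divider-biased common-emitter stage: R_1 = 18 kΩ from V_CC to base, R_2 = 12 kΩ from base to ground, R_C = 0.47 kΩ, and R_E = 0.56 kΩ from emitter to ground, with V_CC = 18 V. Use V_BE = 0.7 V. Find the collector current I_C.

I_C ≈ 11 mA

Thevenize the base divider: V_Th = V_CC·R_2/(R_1+R_2) = 18×12/30 = 7.2 V, R_Th = R_1‖R_2 = 7.2 kΩ.
Base-emitter loop: V_Th = I_B·R_Th + V_BE + (β+1)I_B·R_E, so I_B = (7.2 − 0.7) / (7.2 + 201×0.56) = 0.0543 mA.
I_C = β·I_B = 200×0.0543 = 10.9 mA, and I_E = (β+1)I_B = 10.9 mA.
V_CE = V_CC − I_C·R_C − I_E·R_E = 18 − 10.9×0.47 − 10.9×0.56 = 6.79 V.
V_CE = 6.79 V > 0.2 V confirms active-region operation.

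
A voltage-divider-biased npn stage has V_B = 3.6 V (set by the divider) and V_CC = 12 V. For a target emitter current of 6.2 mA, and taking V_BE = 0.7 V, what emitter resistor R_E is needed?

R_E ≈ 0.47 kΩ

V_E = V_B − V_BE = 3.6 − 0.7 = 2.9 V.
R_E = V_E / I_E = 2.9 / 6.2 = 0.468 kΩ.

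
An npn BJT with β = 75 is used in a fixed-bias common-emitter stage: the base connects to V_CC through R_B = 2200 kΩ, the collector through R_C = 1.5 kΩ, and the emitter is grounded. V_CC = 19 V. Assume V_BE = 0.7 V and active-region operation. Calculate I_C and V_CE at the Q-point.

I_C ≈ 0.62 mA, V_CE ≈ 18 V

Base loop: V_CC = I_B·R_B + V_BE, so I_B = (19 − 0.7)/2200 kΩ = 0.00832 mA.
In the active region I_C = β·I_B = 75 × 0.00832 = 0.624 mA.
Collector loop: V_CE = V_CC − I_C·R_C = 19 − 0.624×1.5 = 18.1 V.
Since V_CE = 18.1 V > V_CE(sat) ≈ 0.2 V, the transistor is in the active region as assumed.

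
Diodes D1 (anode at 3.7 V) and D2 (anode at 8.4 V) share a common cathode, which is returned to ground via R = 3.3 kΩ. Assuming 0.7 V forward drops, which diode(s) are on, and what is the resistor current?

Assume both conduct. Then node N would need to be at both 3.7−0.7 = 3 V and 8.4−0.7 = 7.7 V, which is impossible.
Assume only D2 conducts: V_N = 8.4 − 0.7 = 7.7 V, so I_R = 7.7/3.3 = 2.33 mA.
Check D1: its anode-to-cathode voltage is 3.7 − 7.7 = -4 V < 0.7 V, so it is off. The assumption is consistent.

Only D2 conducts; I_R ≈ 2.3 mA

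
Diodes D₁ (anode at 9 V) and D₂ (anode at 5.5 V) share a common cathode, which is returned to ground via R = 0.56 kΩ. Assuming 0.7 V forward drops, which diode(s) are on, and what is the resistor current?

Assume both conduct. Then node N would need to be at both 9−0.7 = 8.3 V and 5.5−0.7 = 4.8 V, which is impossible.
Assume only D₁ conducts: V_N = 9 − 0.7 = 8.3 V, so I_R = 8.3/0.56 = 14.8 mA.
Check D₂: its anode-to-cathode voltage is 5.5 − 8.3 = -2.8 V < 0.7 V, so it is off. The assumption is consistent.

Only D₁ conducts; I_R ≈ 15 mA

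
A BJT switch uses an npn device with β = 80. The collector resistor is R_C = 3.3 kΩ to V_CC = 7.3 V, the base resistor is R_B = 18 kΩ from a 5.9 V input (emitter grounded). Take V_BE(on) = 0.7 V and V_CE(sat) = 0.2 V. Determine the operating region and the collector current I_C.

saturation; I_C ≈ 2.2 mA

Assume active: I_B = (5.9 − 0.7)/18 = 0.289 mA, giving I_C = β·I_B = 23.1 mA.
But then V_CE = 7.3 − 23.1×3.3 = -69 V < V_CE(sat) = 0.2 V — impossible in the active region.
So the transistor is saturated. With V_CE = 0.2 V, I_C = (V_CC − 0.2)/R_C = 7.1/3.3 = 2.15 mA.
Check: β·I_B = 23.1 mA > I_C = 2.15 mA, confirming saturation.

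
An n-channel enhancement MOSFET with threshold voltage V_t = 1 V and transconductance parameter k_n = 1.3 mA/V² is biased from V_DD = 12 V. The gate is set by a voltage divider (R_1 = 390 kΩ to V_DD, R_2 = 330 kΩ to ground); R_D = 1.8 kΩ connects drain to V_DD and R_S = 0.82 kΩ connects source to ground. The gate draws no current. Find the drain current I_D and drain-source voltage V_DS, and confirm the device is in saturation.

V_G = V_DD·R_2/(R_1+R_2) = 12×330/720 = 5.5 V.
Assume saturation: I_D = (k_n/2)(V_GS − V_t)² with V_GS = V_G − I_D·R_S = 5.5 − 0.82·I_D.
Substituting gives 0.437·I_D² − 5.8·I_D + 13.2 = 0, with roots I_D = 2.91 or 10.4 mA.
The root I_D = 10.4 mA gives V_GS = -2.99 V ≤ V_t, so take I_D = 2.91 mA.
Then V_GS = 3.12 V and V_DS = V_DD − I_D(R_D+R_S) = 12 − 2.91×2.62 = 4.38 V.
Saturation requires V_DS ≥ V_GS − V_t = 2.12 V; 4.38 ≥ 2.12 ✓.

I_D ≈ 2.9 mA, V_DS ≈ 4.4 V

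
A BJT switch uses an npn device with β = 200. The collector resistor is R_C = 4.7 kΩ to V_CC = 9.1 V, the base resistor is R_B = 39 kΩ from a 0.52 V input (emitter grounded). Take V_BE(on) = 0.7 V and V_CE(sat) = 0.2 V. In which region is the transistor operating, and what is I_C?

V_BB = 0.52 V ≤ V_BE(on) = 0.7 V, so the base-emitter junction is not forward biased.
The transistor is in cutoff: I_B = I_C = 0.

cutoff; I_C ≈ 0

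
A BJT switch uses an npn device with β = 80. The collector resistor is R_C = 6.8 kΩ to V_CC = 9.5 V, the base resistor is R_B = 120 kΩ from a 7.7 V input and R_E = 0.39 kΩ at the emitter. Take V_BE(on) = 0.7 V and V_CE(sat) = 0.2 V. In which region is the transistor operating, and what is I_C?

saturation; I_C ≈ 1.3 mA

Assume active: I_B = (7.7 − 0.7)/(120 + 81×0.39) = 0.0462 mA, I_C = β·I_B = 3.69 mA.
Then V_CE = 9.5 − 3.69×6.8 − 3.74×0.39 = -17.1 V < 0.2 V — the active assumption fails.
Re-solve with V_CE = 0.2 V. KCL at the emitter: V_E/R_E = (V_BB−0.7−V_E)/R_B + (V_CC−0.2−V_E)/R_C, giving V_E = 0.524 V.
I_C = (V_CC − 0.2 − V_E)/R_C = (9.3 − 0.524)/6.8 = 1.29 mA.
Check: I_B = (7 − 0.524)/120 = 0.054 mA, and β·I_B = 4.32 mA > I_C, confirming saturation.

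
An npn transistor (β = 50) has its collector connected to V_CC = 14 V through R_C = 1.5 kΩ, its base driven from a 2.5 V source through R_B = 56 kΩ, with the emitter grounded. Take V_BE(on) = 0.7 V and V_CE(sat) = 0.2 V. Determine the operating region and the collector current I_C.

active; I_C ≈ 1.6 mA

Assume active. Base-emitter loop: I_B = (V_BB − V_BE)/R_B = (2.5 − 0.7)/56 = 0.0321 mA.
I_C = β·I_B = 50×0.0321 = 1.61 mA.
V_CE = V_CC − I_C·R_C = 14 − 1.61×1.5 = 11.6 V > V_CE(sat), so the active-region assumption holds.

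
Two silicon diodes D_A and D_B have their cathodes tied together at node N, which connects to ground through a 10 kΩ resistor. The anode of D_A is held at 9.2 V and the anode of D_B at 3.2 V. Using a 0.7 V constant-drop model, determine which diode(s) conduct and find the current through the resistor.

Assume both conduct. Then node N would need to be at both 9.2−0.7 = 8.5 V and 3.2−0.7 = 2.5 V, which is impossible.
Assume only D_A conducts: V_N = 9.2 − 0.7 = 8.5 V, so I_R = 8.5/10 = 0.85 mA.
Check D_B: its anode-to-cathode voltage is 3.2 − 8.5 = -5.3 V < 0.7 V, so it is off. The assumption is consistent.

Only D_A conducts; I_R ≈ 0.85 mA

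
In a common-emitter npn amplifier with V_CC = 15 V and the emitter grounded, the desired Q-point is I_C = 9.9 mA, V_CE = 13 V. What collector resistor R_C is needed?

Collector loop: V_CC = I_C·R_C + V_CE.
R_C = (V_CC − V_CE)/I_C = (15 − 13)/9.9 = 0.202 kΩ.

R_C ≈ 0.2 kΩ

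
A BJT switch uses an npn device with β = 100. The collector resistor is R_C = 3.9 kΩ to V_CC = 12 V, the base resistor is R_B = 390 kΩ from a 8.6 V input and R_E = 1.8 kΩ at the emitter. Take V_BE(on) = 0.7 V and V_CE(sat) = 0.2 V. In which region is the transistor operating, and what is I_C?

active; I_C ≈ 1.4 mA

Assume active. Base-emitter loop: I_B = (V_BB − V_BE)/(R_B + (β+1)R_E) = (8.6 − 0.7)/(390 + 101×1.8) = 0.0138 mA.
I_C = β·I_B = 100×0.0138 = 1.38 mA.
V_CE = V_CC − I_C·R_C − I_E·R_E = 12 − 1.38×3.9 − 1.4×1.8 = 4.1 V > V_CE(sat), so the active-region assumption holds.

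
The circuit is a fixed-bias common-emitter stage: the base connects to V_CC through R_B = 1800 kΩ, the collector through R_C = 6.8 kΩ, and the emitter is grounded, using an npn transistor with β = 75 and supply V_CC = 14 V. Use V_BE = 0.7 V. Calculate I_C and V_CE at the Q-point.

Base loop: V_CC = I_B·R_B + V_BE, so I_B = (14 − 0.7)/1800 kΩ = 0.00739 mA.
In the active region I_C = β·I_B = 75 × 0.00739 = 0.554 mA.
Collector loop: V_CE = V_CC − I_C·R_C = 14 − 0.554×6.8 = 10.2 V.
Since V_CE = 10.2 V > V_CE(sat) ≈ 0.2 V, the transistor is in the active region as assumed.

I_C ≈ 0.55 mA, V_CE ≈ 10 V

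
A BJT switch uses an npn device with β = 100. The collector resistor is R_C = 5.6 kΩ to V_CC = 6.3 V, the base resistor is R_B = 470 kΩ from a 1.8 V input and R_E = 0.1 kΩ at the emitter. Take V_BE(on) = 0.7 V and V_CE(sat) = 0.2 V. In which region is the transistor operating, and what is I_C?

active; I_C ≈ 0.23 mA

Assume active. Base-emitter loop: I_B = (V_BB − V_BE)/(R_B + (β+1)R_E) = (1.8 − 0.7)/(470 + 101×0.1) = 0.00229 mA.
I_C = β·I_B = 100×0.00229 = 0.229 mA.
V_CE = V_CC − I_C·R_C − I_E·R_E = 6.3 − 0.229×5.6 − 0.231×0.1 = 4.99 V > V_CE(sat), so the active-region assumption holds.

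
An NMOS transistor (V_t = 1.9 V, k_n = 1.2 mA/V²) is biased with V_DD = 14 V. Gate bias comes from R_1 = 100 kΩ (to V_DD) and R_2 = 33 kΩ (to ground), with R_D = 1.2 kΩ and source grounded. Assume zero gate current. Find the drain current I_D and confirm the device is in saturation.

I_D ≈ 1.5 mA

V_G = V_DD·R_2/(R_1+R_2) = 14×33/133 = 3.47 V. With the source grounded, V_GS = V_G = 3.47 V.
Assume saturation: I_D = (k_n/2)(V_GS − V_t)² = (1.2/2)×(3.47 − 1.9)² = 0.6×1.57² = 1.49 mA.
V_DS = V_DD − I_D·R_D = 14 − 1.49×1.2 = 12.2 V.
Saturation requires V_DS ≥ V_GS − V_t = 1.57 V; 12.2 ≥ 1.57 ✓.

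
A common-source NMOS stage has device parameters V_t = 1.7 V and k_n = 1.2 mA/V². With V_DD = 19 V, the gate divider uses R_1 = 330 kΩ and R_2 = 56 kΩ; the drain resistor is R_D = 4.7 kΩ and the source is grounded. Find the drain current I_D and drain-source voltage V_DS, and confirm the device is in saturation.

I_D ≈ 0.67 mA, V_DS ≈ 16 V

V_G = V_DD·R_2/(R_1+R_2) = 19×56/386 = 2.76 V. With the source grounded, V_GS = V_G = 2.76 V.
Assume saturation: I_D = (k_n/2)(V_GS − V_t)² = (1.2/2)×(2.76 − 1.7)² = 0.6×1.06² = 0.67 mA.
V_DS = V_DD − I_D·R_D = 19 − 0.67×4.7 = 15.9 V.
Saturation requires V_DS ≥ V_GS − V_t = 1.06 V; 15.9 ≥ 1.06 ✓.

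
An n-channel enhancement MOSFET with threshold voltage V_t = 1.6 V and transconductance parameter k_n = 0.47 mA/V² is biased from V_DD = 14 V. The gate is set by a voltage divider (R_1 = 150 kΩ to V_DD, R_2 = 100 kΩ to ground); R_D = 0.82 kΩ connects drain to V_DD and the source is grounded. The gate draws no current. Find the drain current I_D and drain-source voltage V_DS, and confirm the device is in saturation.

I_D ≈ 3.8 mA, V_DS ≈ 11 V

V_G = V_DD·R_2/(R_1+R_2) = 14×100/250 = 5.6 V. With the source grounded, V_GS = V_G = 5.6 V.
Assume saturation: I_D = (k_n/2)(V_GS − V_t)² = (0.47/2)×(5.6 − 1.6)² = 0.235×4² = 3.76 mA.
V_DS = V_DD − I_D·R_D = 14 − 3.76×0.82 = 10.9 V.
Saturation requires V_DS ≥ V_GS − V_t = 4 V; 10.9 ≥ 4 ✓.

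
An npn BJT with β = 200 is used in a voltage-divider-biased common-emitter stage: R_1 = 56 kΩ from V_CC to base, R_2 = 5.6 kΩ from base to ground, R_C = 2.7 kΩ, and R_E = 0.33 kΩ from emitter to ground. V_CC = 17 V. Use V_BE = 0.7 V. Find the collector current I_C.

I_C ≈ 2.4 mA

Thevenize the base divider: V_Th = V_CC·R_2/(R_1+R_2) = 17×5.6/61.6 = 1.55 V, R_Th = R_1‖R_2 = 5.09 kΩ.
Base-emitter loop: V_Th = I_B·R_Th + V_BE + (β+1)I_B·R_E, so I_B = (1.55 − 0.7) / (5.09 + 201×0.33) = 0.0118 mA.
I_C = β·I_B = 200×0.0118 = 2.37 mA, and I_E = (β+1)I_B = 2.38 mA.
V_CE = V_CC − I_C·R_C − I_E·R_E = 17 − 2.37×2.7 − 2.38×0.33 = 9.82 V.
V_CE = 9.82 V > 0.2 V confirms active-region operation.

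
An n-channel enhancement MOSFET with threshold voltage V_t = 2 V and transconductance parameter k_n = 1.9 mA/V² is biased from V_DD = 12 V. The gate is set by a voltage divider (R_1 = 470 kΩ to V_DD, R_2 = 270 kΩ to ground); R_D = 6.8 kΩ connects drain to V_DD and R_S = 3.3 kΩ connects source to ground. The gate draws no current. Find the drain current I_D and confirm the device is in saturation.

I_D ≈ 0.5 mA

V_G = V_DD·R_2/(R_1+R_2) = 12×270/740 = 4.38 V.
Assume saturation: I_D = (k_n/2)(V_GS − V_t)² with V_GS = V_G − I_D·R_S = 4.38 − 3.3·I_D.
Substituting gives 10.3·I_D² − 15.9·I_D + 5.37 = 0, with roots I_D = 0.501 or 1.04 mA.
The root I_D = 1.04 mA gives V_GS = 0.955 V ≤ V_t, so take I_D = 0.501 mA.
Then V_GS = 2.73 V and V_DS = V_DD − I_D(R_D+R_S) = 12 − 0.501×10.1 = 6.94 V.
Saturation requires V_DS ≥ V_GS − V_t = 0.726 V; 6.94 ≥ 0.726 ✓.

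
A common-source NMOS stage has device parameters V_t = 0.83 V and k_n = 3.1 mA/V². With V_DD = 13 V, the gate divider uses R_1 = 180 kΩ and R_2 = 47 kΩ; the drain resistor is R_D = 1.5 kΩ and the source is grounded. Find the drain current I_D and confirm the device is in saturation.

I_D ≈ 5.4 mA

V_G = V_DD·R_2/(R_1+R_2) = 13×47/227 = 2.69 V. With the source grounded, V_GS = V_G = 2.69 V.
Assume saturation: I_D = (k_n/2)(V_GS − V_t)² = (3.1/2)×(2.69 − 0.83)² = 1.55×1.86² = 5.37 mA.
V_DS = V_DD − I_D·R_D = 13 − 5.37×1.5 = 4.94 V.
Saturation requires V_DS ≥ V_GS − V_t = 1.86 V; 4.94 ≥ 1.86 ✓.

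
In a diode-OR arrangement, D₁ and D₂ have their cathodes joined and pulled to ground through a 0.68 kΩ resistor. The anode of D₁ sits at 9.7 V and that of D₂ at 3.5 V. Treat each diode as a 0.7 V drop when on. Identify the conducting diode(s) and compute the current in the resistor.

Assume both conduct. Then node N would need to be at both 9.7−0.7 = 9 V and 3.5−0.7 = 2.8 V, which is impossible.
Assume only D₁ conducts: V_N = 9.7 − 0.7 = 9 V, so I_R = 9/0.68 = 13.2 mA.
Check D₂: its anode-to-cathode voltage is 3.5 − 9 = -5.5 V < 0.7 V, so it is off. The assumption is consistent.

Only D₁ conducts; I_R ≈ 13 mA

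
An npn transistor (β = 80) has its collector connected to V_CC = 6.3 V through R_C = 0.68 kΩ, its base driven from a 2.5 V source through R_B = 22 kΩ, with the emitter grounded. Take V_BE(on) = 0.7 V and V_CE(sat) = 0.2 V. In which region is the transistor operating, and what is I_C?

Assume active. Base-emitter loop: I_B = (V_BB − V_BE)/R_B = (2.5 − 0.7)/22 = 0.0818 mA.
I_C = β·I_B = 80×0.0818 = 6.55 mA.
V_CE = V_CC − I_C·R_C = 6.3 − 6.55×0.68 = 1.85 V > V_CE(sat), so the active-region assumption holds.

active; I_C ≈ 6.5 mA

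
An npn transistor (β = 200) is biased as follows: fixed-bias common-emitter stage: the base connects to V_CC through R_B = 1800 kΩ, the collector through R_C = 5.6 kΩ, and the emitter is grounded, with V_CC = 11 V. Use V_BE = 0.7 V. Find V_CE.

Base loop: V_CC = I_B·R_B + V_BE, so I_B = (11 − 0.7)/1800 kΩ = 0.00572 mA.
In the active region I_C = β·I_B = 200 × 0.00572 = 1.14 mA.
Collector loop: V_CE = V_CC − I_C·R_C = 11 − 1.14×5.6 = 4.59 V.
Since V_CE = 4.59 V > V_CE(sat) ≈ 0.2 V, the transistor is in the active region as assumed.

V_CE ≈ 4.6 V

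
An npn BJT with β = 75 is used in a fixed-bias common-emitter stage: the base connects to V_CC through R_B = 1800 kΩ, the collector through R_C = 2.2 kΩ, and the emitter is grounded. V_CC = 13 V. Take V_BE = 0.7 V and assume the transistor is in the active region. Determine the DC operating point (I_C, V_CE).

I_C ≈ 0.51 mA, V_CE ≈ 12 V

Base loop: V_CC = I_B·R_B + V_BE, so I_B = (13 − 0.7)/1800 kΩ = 0.00683 mA.
In the active region I_C = β·I_B = 75 × 0.00683 = 0.513 mA.
Collector loop: V_CE = V_CC − I_C·R_C = 13 − 0.513×2.2 = 11.9 V.
Since V_CE = 11.9 V > V_CE(sat) ≈ 0.2 V, the transistor is in the active region as assumed.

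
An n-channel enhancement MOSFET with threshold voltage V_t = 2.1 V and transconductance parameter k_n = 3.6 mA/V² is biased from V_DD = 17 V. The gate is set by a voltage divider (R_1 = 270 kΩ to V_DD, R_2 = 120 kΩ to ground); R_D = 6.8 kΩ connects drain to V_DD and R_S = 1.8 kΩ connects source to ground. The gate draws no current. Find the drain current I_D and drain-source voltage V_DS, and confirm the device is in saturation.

V_G = V_DD·R_2/(R_1+R_2) = 17×120/390 = 5.23 V.
Assume saturation: I_D = (k_n/2)(V_GS − V_t)² with V_GS = V_G − I_D·R_S = 5.23 − 1.8·I_D.
Substituting gives 5.83·I_D² − 21.3·I_D + 17.6 = 0, with roots I_D = 1.27 or 2.38 mA.
The root I_D = 2.38 mA gives V_GS = 0.951 V ≤ V_t, so take I_D = 1.27 mA.
Then V_GS = 2.94 V and V_DS = V_DD − I_D(R_D+R_S) = 17 − 1.27×8.6 = 6.06 V.
Saturation requires V_DS ≥ V_GS − V_t = 0.841 V; 6.06 ≥ 0.841 ✓.

I_D ≈ 1.3 mA, V_DS ≈ 6.1 V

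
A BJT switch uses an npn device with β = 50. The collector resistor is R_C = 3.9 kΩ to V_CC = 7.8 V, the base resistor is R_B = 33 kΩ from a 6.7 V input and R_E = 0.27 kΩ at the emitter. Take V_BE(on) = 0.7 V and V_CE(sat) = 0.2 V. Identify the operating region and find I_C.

Assume active: I_B = (6.7 − 0.7)/(33 + 51×0.27) = 0.128 mA, I_C = β·I_B = 6.41 mA.
Then V_CE = 7.8 − 6.41×3.9 − 6.54×0.27 = -19 V < 0.2 V — the active assumption fails.
Re-solve with V_CE = 0.2 V. KCL at the emitter: V_E/R_E = (V_BB−0.7−V_E)/R_B + (V_CC−0.2−V_E)/R_C, giving V_E = 0.534 V.
I_C = (V_CC − 0.2 − V_E)/R_C = (7.6 − 0.534)/3.9 = 1.81 mA.
Check: I_B = (6 − 0.534)/33 = 0.166 mA, and β·I_B = 8.28 mA > I_C, confirming saturation.

saturation; I_C ≈ 1.8 mA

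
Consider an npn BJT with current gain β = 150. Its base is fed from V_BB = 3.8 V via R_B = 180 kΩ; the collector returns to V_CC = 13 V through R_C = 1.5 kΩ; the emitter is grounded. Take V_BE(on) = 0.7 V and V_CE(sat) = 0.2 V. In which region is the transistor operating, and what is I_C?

Assume active. Base-emitter loop: I_B = (V_BB − V_BE)/R_B = (3.8 − 0.7)/180 = 0.0172 mA.
I_C = β·I_B = 150×0.0172 = 2.58 mA.
V_CE = V_CC − I_C·R_C = 13 − 2.58×1.5 = 9.12 V > V_CE(sat), so the active-region assumption holds.

active; I_C ≈ 2.6 mA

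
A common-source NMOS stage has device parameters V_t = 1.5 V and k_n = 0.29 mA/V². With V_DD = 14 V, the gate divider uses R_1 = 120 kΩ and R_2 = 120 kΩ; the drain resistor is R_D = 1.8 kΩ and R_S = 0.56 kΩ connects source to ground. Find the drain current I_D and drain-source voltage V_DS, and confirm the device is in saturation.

V_G = V_DD·R_2/(R_1+R_2) = 14×120/240 = 7 V.
Assume saturation: I_D = (k_n/2)(V_GS − V_t)² with V_GS = V_G − I_D·R_S = 7 − 0.56·I_D.
Substituting gives 0.0455·I_D² − 1.89·I_D + 4.39 = 0, with roots I_D = 2.46 or 39.2 mA.
The root I_D = 39.2 mA gives V_GS = -14.9 V ≤ V_t, so take I_D = 2.46 mA.
Then V_GS = 5.62 V and V_DS = V_DD − I_D(R_D+R_S) = 14 − 2.46×2.36 = 8.19 V.
Saturation requires V_DS ≥ V_GS − V_t = 4.12 V; 8.19 ≥ 4.12 ✓.

I_D ≈ 2.5 mA, V_DS ≈ 8.2 V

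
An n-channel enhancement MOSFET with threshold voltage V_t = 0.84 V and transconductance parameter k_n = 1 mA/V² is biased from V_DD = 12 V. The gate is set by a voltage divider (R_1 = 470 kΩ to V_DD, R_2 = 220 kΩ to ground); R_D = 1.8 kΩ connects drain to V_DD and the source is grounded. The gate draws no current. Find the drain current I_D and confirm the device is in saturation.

I_D ≈ 4.5 mA

V_G = V_DD·R_2/(R_1+R_2) = 12×220/690 = 3.83 V. With the source grounded, V_GS = V_G = 3.83 V.
Assume saturation: I_D = (k_n/2)(V_GS − V_t)² = (1/2)×(3.83 − 0.84)² = 0.5×2.99² = 4.46 mA.
V_DS = V_DD − I_D·R_D = 12 − 4.46×1.8 = 3.97 V.
Saturation requires V_DS ≥ V_GS − V_t = 2.99 V; 3.97 ≥ 2.99 ✓.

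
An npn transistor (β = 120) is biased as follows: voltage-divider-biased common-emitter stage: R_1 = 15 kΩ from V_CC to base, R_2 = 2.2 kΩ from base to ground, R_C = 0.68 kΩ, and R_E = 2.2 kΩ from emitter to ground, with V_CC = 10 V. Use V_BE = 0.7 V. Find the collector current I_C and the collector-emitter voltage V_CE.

Thevenize the base divider: V_Th = V_CC·R_2/(R_1+R_2) = 10×2.2/17.2 = 1.28 V, R_Th = R_1‖R_2 = 1.92 kΩ.
Base-emitter loop: V_Th = I_B·R_Th + V_BE + (β+1)I_B·R_E, so I_B = (1.28 − 0.7) / (1.92 + 121×2.2) = 0.00216 mA.
I_C = β·I_B = 120×0.00216 = 0.259 mA, and I_E = (β+1)I_B = 0.261 mA.
V_CE = V_CC − I_C·R_C − I_E·R_E = 10 − 0.259×0.68 − 0.261×2.2 = 9.25 V.
V_CE = 9.25 V > 0.2 V confirms active-region operation.

I_C ≈ 0.26 mA, V_CE ≈ 9.2 V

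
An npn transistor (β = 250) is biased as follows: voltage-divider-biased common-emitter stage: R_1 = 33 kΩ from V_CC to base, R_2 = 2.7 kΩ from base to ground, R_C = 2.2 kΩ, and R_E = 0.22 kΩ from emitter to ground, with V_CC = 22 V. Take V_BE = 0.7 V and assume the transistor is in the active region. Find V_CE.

Thevenize the base divider: V_Th = V_CC·R_2/(R_1+R_2) = 22×2.7/35.7 = 1.66 V, R_Th = R_1‖R_2 = 2.5 kΩ.
Base-emitter loop: V_Th = I_B·R_Th + V_BE + (β+1)I_B·R_E, so I_B = (1.66 − 0.7) / (2.5 + 251×0.22) = 0.0167 mA.
I_C = β·I_B = 250×0.0167 = 4.18 mA, and I_E = (β+1)I_B = 4.19 mA.
V_CE = V_CC − I_C·R_C − I_E·R_E = 22 − 4.18×2.2 − 4.19×0.22 = 11.9 V.
V_CE = 11.9 V > 0.2 V confirms active-region operation.

V_CE ≈ 12 V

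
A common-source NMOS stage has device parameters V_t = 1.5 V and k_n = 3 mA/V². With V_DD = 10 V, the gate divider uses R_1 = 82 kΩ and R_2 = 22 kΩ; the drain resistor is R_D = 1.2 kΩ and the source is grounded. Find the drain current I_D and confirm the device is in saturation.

V_G = V_DD·R_2/(R_1+R_2) = 10×22/104 = 2.12 V. With the source grounded, V_GS = V_G = 2.12 V.
Assume saturation: I_D = (k_n/2)(V_GS − V_t)² = (3/2)×(2.12 − 1.5)² = 1.5×0.615² = 0.568 mA.
V_DS = V_DD − I_D·R_D = 10 − 0.568×1.2 = 9.32 V.
Saturation requires V_DS ≥ V_GS − V_t = 0.615 V; 9.32 ≥ 0.615 ✓.

I_D ≈ 0.57 mA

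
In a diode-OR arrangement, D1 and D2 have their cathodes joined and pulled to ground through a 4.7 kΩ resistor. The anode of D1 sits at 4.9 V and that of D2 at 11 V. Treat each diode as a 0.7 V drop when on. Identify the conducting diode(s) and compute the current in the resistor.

Only D2 conducts; I_R ≈ 2.2 mA

Assume both conduct. Then node N would need to be at both 4.9−0.7 = 4.2 V and 11−0.7 = 10.3 V, which is impossible.
Assume only D2 conducts: V_N = 11 − 0.7 = 10.3 V, so I_R = 10.3/4.7 = 2.19 mA.
Check D1: its anode-to-cathode voltage is 4.9 − 10.3 = -5.4 V < 0.7 V, so it is off. The assumption is consistent.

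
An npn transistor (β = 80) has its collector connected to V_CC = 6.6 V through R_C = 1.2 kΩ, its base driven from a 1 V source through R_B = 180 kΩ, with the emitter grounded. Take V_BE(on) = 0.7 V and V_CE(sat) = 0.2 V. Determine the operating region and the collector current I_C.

active; I_C ≈ 0.13 mA

Assume active. Base-emitter loop: I_B = (V_BB − V_BE)/R_B = (1 − 0.7)/180 = 0.00167 mA.
I_C = β·I_B = 80×0.00167 = 0.133 mA.
V_CE = V_CC − I_C·R_C = 6.6 − 0.133×1.2 = 6.44 V > V_CE(sat), so the active-region assumption holds.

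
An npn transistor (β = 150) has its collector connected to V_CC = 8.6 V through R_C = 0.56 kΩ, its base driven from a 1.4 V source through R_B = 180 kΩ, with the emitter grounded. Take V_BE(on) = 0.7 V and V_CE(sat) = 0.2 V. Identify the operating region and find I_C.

Assume active. Base-emitter loop: I_B = (V_BB − V_BE)/R_B = (1.4 − 0.7)/180 = 0.00389 mA.
I_C = β·I_B = 150×0.00389 = 0.583 mA.
V_CE = V_CC − I_C·R_C = 8.6 − 0.583×0.56 = 8.27 V > V_CE(sat), so the active-region assumption holds.

active; I_C ≈ 0.58 mA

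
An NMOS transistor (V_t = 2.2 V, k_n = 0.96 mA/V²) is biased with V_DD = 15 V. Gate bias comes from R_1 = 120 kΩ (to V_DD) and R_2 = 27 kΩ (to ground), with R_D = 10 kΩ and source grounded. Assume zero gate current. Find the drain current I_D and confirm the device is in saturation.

I_D ≈ 0.15 mA

V_G = V_DD·R_2/(R_1+R_2) = 15×27/147 = 2.76 V. With the source grounded, V_GS = V_G = 2.76 V.
Assume saturation: I_D = (k_n/2)(V_GS − V_t)² = (0.96/2)×(2.76 − 2.2)² = 0.48×0.555² = 0.148 mA.
V_DS = V_DD − I_D·R_D = 15 − 0.148×10 = 13.5 V.
Saturation requires V_DS ≥ V_GS − V_t = 0.555 V; 13.5 ≥ 0.555 ✓.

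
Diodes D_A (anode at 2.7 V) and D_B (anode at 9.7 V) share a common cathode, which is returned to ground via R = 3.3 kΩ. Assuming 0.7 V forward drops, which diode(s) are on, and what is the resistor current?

Only D_B conducts; I_R ≈ 2.7 mA

Assume both conduct. Then node N would need to be at both 2.7−0.7 = 2 V and 9.7−0.7 = 9 V, which is impossible.
Assume only D_B conducts: V_N = 9.7 − 0.7 = 9 V, so I_R = 9/3.3 = 2.73 mA.
Check D_A: its anode-to-cathode voltage is 2.7 − 9 = -6.3 V < 0.7 V, so it is off. The assumption is consistent.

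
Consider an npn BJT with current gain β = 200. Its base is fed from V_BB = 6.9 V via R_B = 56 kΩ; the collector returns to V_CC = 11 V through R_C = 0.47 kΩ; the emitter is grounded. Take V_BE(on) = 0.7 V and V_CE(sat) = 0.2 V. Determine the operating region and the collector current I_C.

Assume active. Base-emitter loop: I_B = (V_BB − V_BE)/R_B = (6.9 − 0.7)/56 = 0.111 mA.
I_C = β·I_B = 200×0.111 = 22.1 mA.
V_CE = V_CC − I_C·R_C = 11 − 22.1×0.47 = 0.593 V > V_CE(sat), so the active-region assumption holds.

active; I_C ≈ 22 mA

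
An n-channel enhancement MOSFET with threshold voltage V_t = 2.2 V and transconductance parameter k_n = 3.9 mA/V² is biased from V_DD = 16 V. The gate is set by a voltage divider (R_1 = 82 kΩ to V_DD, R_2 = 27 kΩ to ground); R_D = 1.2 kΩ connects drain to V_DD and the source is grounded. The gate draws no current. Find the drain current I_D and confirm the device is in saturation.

I_D ≈ 6.1 mA

V_G = V_DD·R_2/(R_1+R_2) = 16×27/109 = 3.96 V. With the source grounded, V_GS = V_G = 3.96 V.
Assume saturation: I_D = (k_n/2)(V_GS − V_t)² = (3.9/2)×(3.96 − 2.2)² = 1.95×1.76² = 6.06 mA.
V_DS = V_DD − I_D·R_D = 16 − 6.06×1.2 = 8.72 V.
Saturation requires V_DS ≥ V_GS − V_t = 1.76 V; 8.72 ≥ 1.76 ✓.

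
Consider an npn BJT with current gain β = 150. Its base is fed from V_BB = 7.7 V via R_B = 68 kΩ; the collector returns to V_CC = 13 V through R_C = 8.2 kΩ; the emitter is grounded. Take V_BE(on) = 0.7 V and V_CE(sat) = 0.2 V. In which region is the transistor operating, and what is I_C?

saturation; I_C ≈ 1.6 mA

Assume active: I_B = (7.7 − 0.7)/68 = 0.103 mA, giving I_C = β·I_B = 15.4 mA.
But then V_CE = 13 − 15.4×8.2 = -114 V < V_CE(sat) = 0.2 V — impossible in the active region.
So the transistor is saturated. With V_CE = 0.2 V, I_C = (V_CC − 0.2)/R_C = 12.8/8.2 = 1.56 mA.
Check: β·I_B = 15.4 mA > I_C = 1.56 mA, confirming saturation.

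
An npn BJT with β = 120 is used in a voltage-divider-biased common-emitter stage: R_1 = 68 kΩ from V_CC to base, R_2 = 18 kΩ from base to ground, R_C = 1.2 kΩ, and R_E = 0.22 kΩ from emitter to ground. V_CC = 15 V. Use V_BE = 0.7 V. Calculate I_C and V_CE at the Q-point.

I_C ≈ 7.2 mA, V_CE ≈ 4.8 V

Thevenize the base divider: V_Th = V_CC·R_2/(R_1+R_2) = 15×18/86 = 3.14 V, R_Th = R_1‖R_2 = 14.2 kΩ.
Base-emitter loop: V_Th = I_B·R_Th + V_BE + (β+1)I_B·R_E, so I_B = (3.14 − 0.7) / (14.2 + 121×0.22) = 0.0597 mA.
I_C = β·I_B = 120×0.0597 = 7.17 mA, and I_E = (β+1)I_B = 7.23 mA.
V_CE = V_CC − I_C·R_C − I_E·R_E = 15 − 7.17×1.2 − 7.23×0.22 = 4.81 V.
V_CE = 4.81 V > 0.2 V confirms active-region operation.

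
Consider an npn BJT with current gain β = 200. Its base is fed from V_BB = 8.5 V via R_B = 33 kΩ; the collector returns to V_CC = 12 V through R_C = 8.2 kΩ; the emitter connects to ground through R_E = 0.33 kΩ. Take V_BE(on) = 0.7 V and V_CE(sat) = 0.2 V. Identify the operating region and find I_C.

saturation; I_C ≈ 1.4 mA

Assume active: I_B = (8.5 − 0.7)/(33 + 201×0.33) = 0.0785 mA, I_C = β·I_B = 15.7 mA.
Then V_CE = 12 − 15.7×8.2 − 15.8×0.33 = -122 V < 0.2 V — the active assumption fails.
Re-solve with V_CE = 0.2 V. KCL at the emitter: V_E/R_E = (V_BB−0.7−V_E)/R_B + (V_CC−0.2−V_E)/R_C, giving V_E = 0.526 V.
I_C = (V_CC − 0.2 − V_E)/R_C = (11.8 − 0.526)/8.2 = 1.37 mA.
Check: I_B = (7.8 − 0.526)/33 = 0.22 mA, and β·I_B = 44.1 mA > I_C, confirming saturation.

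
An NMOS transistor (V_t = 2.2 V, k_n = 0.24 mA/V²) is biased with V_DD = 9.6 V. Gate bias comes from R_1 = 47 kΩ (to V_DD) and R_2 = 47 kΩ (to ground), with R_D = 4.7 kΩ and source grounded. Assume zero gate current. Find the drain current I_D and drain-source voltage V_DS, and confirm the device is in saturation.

V_G = V_DD·R_2/(R_1+R_2) = 9.6×47/94 = 4.8 V. With the source grounded, V_GS = V_G = 4.8 V.
Assume saturation: I_D = (k_n/2)(V_GS − V_t)² = (0.24/2)×(4.8 − 2.2)² = 0.12×2.6² = 0.811 mA.
V_DS = V_DD − I_D·R_D = 9.6 − 0.811×4.7 = 5.79 V.
Saturation requires V_DS ≥ V_GS − V_t = 2.6 V; 5.79 ≥ 2.6 ✓.

I_D ≈ 0.81 mA, V_DS ≈ 5.8 V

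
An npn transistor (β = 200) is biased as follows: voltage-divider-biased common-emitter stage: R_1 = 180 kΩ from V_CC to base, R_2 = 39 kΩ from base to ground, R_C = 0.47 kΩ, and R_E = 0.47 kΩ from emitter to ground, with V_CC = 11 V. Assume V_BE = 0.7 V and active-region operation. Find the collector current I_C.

I_C ≈ 2 mA

Thevenize the base divider: V_Th = V_CC·R_2/(R_1+R_2) = 11×39/219 = 1.96 V, R_Th = R_1‖R_2 = 32.1 kΩ.
Base-emitter loop: V_Th = I_B·R_Th + V_BE + (β+1)I_B·R_E, so I_B = (1.96 − 0.7) / (32.1 + 201×0.47) = 0.00995 mA.
I_C = β·I_B = 200×0.00995 = 1.99 mA, and I_E = (β+1)I_B = 2 mA.
V_CE = V_CC − I_C·R_C − I_E·R_E = 11 − 1.99×0.47 − 2×0.47 = 9.12 V.
V_CE = 9.12 V > 0.2 V confirms active-region operation.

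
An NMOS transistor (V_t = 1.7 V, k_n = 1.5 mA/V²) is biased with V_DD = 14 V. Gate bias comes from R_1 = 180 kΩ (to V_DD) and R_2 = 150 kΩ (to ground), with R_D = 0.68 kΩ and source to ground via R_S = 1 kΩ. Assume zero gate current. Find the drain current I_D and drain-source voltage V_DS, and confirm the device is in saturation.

I_D ≈ 2.7 mA, V_DS ≈ 9.4 V

V_G = V_DD·R_2/(R_1+R_2) = 14×150/330 = 6.36 V.
Assume saturation: I_D = (k_n/2)(V_GS − V_t)² with V_GS = V_G − I_D·R_S = 6.36 − 1·I_D.
Substituting gives 0.75·I_D² − 8·I_D + 16.3 = 0, with roots I_D = 2.75 or 7.91 mA.
The root I_D = 7.91 mA gives V_GS = -1.55 V ≤ V_t, so take I_D = 2.75 mA.
Then V_GS = 3.61 V and V_DS = V_DD − I_D(R_D+R_S) = 14 − 2.75×1.68 = 9.38 V.
Saturation requires V_DS ≥ V_GS − V_t = 1.91 V; 9.38 ≥ 1.91 ✓.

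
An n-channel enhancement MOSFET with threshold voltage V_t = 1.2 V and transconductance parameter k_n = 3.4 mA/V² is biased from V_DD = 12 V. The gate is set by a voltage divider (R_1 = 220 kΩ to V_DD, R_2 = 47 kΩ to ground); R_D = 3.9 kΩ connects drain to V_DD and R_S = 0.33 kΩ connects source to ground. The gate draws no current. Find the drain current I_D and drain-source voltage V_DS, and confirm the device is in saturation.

I_D ≈ 0.75 mA, V_DS ≈ 8.8 V

V_G = V_DD·R_2/(R_1+R_2) = 12×47/267 = 2.11 V.
Assume saturation: I_D = (k_n/2)(V_GS − V_t)² with V_GS = V_G − I_D·R_S = 2.11 − 0.33·I_D.
Substituting gives 0.185·I_D² − 2.02·I_D + 1.42 = 0, with roots I_D = 0.751 or 10.2 mA.
The root I_D = 10.2 mA gives V_GS = -1.25 V ≤ V_t, so take I_D = 0.751 mA.
Then V_GS = 1.86 V and V_DS = V_DD − I_D(R_D+R_S) = 12 − 0.751×4.23 = 8.82 V.
Saturation requires V_DS ≥ V_GS − V_t = 0.665 V; 8.82 ≥ 0.665 ✓.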